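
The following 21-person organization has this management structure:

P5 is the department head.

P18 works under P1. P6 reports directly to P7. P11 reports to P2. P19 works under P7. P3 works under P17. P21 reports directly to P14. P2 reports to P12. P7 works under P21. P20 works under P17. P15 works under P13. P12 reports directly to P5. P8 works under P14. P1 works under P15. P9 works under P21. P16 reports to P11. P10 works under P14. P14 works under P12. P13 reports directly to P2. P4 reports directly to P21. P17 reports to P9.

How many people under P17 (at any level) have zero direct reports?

The people in P17's organization with no one reporting to them are P20, P3. That is 2.

2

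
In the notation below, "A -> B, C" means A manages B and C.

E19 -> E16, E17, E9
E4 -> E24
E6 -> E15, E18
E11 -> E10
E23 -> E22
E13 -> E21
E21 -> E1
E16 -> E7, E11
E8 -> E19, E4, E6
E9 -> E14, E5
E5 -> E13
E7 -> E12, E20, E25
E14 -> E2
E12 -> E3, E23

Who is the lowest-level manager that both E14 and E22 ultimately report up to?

E19

E14's chain of managers is E9, E19, E8. E22's chain of managers is E23, E12, E7, E16, E19, E8. The first manager that appears in both chains is E19.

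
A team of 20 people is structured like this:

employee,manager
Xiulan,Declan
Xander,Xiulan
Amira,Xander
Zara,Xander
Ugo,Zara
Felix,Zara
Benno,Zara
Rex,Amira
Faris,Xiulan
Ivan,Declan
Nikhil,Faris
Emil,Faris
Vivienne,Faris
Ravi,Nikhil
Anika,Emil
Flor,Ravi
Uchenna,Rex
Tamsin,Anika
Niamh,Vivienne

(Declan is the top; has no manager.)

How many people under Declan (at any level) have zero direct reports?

8

The people in Declan's organization with no one reporting to them are Ivan, Niamh, Tamsin, Flor, Benno, Felix, Ugo, Uchenna. That is 8.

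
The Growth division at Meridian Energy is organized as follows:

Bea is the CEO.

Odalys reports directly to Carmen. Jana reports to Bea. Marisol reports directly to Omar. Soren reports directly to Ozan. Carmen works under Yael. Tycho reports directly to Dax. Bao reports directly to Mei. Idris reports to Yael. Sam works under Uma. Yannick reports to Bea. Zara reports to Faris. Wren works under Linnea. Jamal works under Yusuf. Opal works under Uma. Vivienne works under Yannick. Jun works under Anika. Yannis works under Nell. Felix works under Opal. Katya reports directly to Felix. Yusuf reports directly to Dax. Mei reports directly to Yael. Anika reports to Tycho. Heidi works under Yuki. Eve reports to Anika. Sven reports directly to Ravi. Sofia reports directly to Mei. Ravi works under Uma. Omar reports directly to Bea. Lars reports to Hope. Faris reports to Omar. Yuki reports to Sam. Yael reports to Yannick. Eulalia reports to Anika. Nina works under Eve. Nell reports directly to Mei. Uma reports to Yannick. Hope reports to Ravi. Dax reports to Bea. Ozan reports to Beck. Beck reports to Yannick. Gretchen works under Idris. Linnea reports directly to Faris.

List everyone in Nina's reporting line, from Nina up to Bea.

Nina -> Eve -> Anika -> Tycho -> Dax -> Bea

Nina reports to Eve. Eve reports to Anika. Anika reports to Tycho. Tycho reports to Dax. Dax reports to Bea. Bea is at the top.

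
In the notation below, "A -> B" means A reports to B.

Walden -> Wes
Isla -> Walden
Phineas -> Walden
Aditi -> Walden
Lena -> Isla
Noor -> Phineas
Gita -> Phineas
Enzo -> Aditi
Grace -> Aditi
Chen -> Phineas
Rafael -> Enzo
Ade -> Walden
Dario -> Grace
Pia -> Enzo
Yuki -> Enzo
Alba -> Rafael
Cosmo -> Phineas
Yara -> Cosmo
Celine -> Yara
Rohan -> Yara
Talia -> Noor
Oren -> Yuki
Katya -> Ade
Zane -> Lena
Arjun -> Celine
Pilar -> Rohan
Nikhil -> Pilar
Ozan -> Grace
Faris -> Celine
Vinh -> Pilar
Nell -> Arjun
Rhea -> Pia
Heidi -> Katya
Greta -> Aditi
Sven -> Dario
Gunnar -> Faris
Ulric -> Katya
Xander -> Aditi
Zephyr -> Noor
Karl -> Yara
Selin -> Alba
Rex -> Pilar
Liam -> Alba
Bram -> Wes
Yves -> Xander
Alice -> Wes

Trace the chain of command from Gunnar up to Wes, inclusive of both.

Gunnar reports to Faris. Faris reports to Celine. Celine reports to Yara. Yara reports to Cosmo. Cosmo reports to Phineas. Phineas reports to Walden. Walden reports to Wes. Wes is at the top.

Gunnar -> Faris -> Celine -> Yara -> Cosmo -> Phineas -> Walden -> Wes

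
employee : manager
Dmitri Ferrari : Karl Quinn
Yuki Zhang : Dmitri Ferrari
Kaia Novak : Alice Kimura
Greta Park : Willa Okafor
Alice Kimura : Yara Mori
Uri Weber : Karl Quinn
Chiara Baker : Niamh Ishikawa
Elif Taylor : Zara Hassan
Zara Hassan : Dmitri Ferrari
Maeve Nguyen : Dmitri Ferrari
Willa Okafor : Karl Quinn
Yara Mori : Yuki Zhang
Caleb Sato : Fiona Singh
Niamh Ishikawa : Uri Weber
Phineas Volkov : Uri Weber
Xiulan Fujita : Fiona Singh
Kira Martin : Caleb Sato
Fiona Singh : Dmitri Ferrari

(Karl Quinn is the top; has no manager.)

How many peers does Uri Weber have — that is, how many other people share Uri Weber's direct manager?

Uri Weber reports to Karl Quinn. Karl Quinn's other direct reports are Dmitri Ferrari, Willa Okafor — 2 peers.

2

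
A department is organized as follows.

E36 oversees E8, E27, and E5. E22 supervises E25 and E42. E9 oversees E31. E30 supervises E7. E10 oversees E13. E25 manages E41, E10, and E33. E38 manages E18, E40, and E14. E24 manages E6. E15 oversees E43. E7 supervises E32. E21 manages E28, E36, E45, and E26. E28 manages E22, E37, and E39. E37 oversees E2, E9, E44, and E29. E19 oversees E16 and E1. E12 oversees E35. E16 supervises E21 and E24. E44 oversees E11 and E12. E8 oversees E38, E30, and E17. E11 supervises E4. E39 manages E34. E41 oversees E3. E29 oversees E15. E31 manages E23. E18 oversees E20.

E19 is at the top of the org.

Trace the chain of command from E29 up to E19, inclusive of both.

E29 -> E37 -> E28 -> E21 -> E16 -> E19

E29 reports to E37. E37 reports to E28. E28 reports to E21. E21 reports to E16. E16 reports to E19. E19 is at the top.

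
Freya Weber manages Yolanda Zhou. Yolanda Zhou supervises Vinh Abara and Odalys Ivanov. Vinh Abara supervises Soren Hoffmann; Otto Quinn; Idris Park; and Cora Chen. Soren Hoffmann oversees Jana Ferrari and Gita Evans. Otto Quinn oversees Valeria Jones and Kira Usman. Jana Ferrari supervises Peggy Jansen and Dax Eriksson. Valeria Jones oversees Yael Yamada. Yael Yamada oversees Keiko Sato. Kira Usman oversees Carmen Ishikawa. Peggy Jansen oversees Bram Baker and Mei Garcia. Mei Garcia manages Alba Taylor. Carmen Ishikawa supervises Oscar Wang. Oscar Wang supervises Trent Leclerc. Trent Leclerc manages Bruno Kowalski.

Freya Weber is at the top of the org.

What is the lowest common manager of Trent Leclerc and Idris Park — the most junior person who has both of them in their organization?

Trent Leclerc's chain of managers is Oscar Wang, Carmen Ishikawa, Kira Usman, Otto Quinn, Vinh Abara, Yolanda Zhou, Freya Weber. Idris Park's chain of managers is Vinh Abara, Yolanda Zhou, Freya Weber. The first manager that appears in both chains is Vinh Abara.

Vinh Abara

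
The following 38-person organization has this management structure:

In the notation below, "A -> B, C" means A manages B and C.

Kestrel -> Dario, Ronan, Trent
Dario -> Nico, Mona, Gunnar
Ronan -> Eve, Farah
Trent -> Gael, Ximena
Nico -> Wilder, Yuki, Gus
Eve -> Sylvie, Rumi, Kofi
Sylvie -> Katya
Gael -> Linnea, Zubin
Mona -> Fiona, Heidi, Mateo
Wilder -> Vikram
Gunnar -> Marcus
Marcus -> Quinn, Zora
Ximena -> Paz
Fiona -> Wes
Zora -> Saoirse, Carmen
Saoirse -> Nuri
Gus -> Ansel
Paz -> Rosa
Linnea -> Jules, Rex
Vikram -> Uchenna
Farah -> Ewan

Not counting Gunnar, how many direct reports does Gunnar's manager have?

Gunnar reports to Dario. Dario's other direct reports are Nico, Mona — 2 peers.

2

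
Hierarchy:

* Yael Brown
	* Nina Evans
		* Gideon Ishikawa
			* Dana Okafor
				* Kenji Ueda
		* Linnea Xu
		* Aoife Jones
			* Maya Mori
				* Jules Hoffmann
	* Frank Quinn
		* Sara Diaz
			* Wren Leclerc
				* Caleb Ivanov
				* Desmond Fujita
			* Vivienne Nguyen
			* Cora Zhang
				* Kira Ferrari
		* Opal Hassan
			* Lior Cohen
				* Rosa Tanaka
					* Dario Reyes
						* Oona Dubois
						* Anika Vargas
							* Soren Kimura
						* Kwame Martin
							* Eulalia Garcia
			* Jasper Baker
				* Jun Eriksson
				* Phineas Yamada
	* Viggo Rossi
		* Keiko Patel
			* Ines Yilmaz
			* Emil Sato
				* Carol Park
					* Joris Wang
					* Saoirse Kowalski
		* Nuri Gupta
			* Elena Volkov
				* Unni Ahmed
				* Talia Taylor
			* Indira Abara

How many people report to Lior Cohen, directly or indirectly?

Lior Cohen directly manages Rosa Tanaka. Under Rosa Tanaka: Dario Reyes, Kwame Martin, Eulalia Garcia, Anika Vargas, Soren Kimura, Oona Dubois (6). That's 7 in total.

7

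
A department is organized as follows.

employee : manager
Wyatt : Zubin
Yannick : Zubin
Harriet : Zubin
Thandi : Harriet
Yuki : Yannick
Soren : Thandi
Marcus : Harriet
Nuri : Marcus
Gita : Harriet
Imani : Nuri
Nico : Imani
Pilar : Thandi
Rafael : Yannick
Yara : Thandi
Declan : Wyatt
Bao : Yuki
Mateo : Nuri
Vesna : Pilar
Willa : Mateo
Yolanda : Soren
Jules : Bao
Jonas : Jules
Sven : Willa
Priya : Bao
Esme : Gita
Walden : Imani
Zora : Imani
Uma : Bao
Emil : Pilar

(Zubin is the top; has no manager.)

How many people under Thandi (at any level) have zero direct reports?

4

The people in Thandi's organization with no one reporting to them are Yara, Emil, Vesna, Yolanda. That is 4.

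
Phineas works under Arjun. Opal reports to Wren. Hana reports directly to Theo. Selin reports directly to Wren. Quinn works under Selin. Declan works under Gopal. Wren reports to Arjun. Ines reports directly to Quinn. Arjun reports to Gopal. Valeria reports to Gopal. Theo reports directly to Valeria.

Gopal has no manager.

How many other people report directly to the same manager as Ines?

0

Ines reports to Quinn, and Quinn has no other direct reports. Ines has 0 peers.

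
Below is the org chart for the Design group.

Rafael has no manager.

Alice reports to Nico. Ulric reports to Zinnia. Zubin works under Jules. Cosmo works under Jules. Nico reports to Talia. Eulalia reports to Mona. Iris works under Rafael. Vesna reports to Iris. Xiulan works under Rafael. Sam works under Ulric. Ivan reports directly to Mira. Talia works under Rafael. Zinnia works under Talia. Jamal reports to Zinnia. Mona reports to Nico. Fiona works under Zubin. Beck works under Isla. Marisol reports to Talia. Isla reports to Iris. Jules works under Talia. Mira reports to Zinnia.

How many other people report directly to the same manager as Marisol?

3

Marisol reports to Talia. Talia's other direct reports are Zinnia, Nico, Jules — 3 peers.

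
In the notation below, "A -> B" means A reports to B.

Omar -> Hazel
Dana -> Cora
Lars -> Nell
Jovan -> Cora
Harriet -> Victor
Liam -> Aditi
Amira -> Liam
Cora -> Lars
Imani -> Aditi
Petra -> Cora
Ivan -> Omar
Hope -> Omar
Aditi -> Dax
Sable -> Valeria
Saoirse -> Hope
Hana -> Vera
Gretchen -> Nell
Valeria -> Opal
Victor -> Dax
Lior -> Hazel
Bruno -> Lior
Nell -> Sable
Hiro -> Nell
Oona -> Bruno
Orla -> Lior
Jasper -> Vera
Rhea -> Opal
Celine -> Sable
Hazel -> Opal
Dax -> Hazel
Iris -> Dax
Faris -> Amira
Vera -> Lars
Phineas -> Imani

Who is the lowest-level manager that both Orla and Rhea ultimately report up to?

Opal

Orla's chain of managers is Lior, Hazel, Opal. Rhea's chain of managers is Opal. The first manager that appears in both chains is Opal.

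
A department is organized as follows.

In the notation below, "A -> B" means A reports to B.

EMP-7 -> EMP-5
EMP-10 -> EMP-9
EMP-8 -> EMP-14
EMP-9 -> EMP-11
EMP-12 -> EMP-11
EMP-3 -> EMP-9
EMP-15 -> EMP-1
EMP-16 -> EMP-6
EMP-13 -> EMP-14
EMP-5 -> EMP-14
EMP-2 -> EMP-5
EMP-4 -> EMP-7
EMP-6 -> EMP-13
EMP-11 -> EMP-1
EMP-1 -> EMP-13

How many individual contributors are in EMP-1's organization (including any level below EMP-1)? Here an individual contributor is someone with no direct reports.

4

The people in EMP-1's organization with no one reporting to them are EMP-15, EMP-3, EMP-10, EMP-12. That is 4.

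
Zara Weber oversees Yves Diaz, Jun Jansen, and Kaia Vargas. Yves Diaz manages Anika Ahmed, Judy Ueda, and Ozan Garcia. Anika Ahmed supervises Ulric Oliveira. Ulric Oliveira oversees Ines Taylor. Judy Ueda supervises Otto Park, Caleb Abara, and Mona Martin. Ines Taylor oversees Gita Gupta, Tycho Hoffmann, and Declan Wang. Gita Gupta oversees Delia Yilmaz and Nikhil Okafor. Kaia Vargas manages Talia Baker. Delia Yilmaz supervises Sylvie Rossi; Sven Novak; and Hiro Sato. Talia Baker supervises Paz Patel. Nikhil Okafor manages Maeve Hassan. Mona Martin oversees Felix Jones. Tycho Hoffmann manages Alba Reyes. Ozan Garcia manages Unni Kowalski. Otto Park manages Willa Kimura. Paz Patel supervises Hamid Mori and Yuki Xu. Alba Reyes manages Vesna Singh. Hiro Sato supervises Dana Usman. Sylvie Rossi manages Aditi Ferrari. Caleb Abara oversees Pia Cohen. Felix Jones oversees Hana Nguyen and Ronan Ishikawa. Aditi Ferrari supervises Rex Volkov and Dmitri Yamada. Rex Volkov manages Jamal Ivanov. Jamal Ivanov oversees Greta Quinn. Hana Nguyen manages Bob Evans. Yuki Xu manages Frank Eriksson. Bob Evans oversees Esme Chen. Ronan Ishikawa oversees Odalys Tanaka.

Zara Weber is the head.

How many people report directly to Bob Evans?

Bob Evans directly manages Esme Chen. That is 1 direct report.

1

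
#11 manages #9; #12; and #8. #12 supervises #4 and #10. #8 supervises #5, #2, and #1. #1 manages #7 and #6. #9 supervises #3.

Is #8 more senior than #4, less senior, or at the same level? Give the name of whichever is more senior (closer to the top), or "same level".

#8 is 1 level below #11; #4 is 2. #8 is higher.

#8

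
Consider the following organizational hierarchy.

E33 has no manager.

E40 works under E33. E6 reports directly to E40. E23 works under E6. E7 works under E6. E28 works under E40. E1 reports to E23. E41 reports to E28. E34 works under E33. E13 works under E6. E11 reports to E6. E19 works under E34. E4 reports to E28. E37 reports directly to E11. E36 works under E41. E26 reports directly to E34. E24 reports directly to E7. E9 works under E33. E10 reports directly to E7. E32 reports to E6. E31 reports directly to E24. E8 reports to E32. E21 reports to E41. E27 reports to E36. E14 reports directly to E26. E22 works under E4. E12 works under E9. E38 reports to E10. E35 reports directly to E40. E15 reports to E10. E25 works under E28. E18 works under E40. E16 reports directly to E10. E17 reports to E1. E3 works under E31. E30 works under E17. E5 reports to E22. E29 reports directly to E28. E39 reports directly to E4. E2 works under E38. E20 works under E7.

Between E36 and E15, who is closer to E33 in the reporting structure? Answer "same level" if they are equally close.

E36

E36 is 4 levels below E33; E15 is 5. E36 is higher.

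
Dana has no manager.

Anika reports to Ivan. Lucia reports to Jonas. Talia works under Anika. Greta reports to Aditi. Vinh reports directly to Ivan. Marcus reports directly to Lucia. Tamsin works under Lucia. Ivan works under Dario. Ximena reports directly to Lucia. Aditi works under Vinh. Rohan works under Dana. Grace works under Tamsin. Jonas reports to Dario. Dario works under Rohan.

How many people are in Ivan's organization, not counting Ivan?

Ivan directly manages Anika, Vinh. Under Anika: Talia (1). Under Vinh: Aditi, Greta (2). So Ivan's organization is 2 direct reports plus everyone under them: 2 + 3 = 5.

5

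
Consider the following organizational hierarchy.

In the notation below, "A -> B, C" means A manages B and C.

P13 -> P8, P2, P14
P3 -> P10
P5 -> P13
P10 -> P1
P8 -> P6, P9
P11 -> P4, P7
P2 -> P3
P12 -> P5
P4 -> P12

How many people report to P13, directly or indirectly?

8

P13 directly manages P8, P2, P14. Under P8: P9, P6 (2). Under P2: P3, P10, P1 (3). P14 has no reports. So P13's organization is 3 direct reports plus everyone under them: 3 + 4 + 1 = 8.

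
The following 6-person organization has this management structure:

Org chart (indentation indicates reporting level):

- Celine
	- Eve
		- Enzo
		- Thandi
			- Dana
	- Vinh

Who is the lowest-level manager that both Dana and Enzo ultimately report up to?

Eve

Dana's chain of managers is Thandi, Eve, Celine. Enzo's chain of managers is Eve, Celine. The first manager that appears in both chains is Eve.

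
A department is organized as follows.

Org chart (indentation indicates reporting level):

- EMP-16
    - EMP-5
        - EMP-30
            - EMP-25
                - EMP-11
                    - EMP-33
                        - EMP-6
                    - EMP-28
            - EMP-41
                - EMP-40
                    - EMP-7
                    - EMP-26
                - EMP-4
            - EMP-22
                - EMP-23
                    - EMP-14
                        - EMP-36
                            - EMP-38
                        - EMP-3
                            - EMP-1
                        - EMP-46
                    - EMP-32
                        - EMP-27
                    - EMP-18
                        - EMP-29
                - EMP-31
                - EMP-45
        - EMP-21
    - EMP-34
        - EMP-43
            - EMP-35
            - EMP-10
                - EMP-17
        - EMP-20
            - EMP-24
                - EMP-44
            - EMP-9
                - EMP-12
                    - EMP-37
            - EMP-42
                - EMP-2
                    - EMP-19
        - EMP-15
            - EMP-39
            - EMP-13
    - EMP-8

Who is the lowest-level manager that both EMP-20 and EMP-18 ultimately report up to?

EMP-20's chain of managers is EMP-34, EMP-16. EMP-18's chain of managers is EMP-23, EMP-22, EMP-30, EMP-5, EMP-16. The first manager that appears in both chains is EMP-16.

EMP-16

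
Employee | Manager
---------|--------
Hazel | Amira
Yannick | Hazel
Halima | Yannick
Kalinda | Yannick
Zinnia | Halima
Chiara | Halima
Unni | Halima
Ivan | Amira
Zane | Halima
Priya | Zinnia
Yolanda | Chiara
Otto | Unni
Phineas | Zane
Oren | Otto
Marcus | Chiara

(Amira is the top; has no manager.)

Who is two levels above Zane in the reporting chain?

Zane reports to Halima, and Halima reports to Yannick. So Zane's skip-level manager is Yannick.

Yannick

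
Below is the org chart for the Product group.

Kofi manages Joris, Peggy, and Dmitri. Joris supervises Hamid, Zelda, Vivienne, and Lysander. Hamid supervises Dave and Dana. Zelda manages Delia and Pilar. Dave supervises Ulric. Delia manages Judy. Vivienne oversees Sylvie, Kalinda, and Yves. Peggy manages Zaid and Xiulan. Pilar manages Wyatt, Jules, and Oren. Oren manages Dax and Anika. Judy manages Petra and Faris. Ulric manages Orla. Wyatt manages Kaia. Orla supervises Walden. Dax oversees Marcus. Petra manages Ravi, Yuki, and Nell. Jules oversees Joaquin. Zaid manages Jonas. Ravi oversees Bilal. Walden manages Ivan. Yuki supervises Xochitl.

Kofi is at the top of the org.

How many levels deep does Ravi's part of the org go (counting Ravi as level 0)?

The longest chain under Ravi runs Ravi → Bilal, which is 1 level below Ravi.

1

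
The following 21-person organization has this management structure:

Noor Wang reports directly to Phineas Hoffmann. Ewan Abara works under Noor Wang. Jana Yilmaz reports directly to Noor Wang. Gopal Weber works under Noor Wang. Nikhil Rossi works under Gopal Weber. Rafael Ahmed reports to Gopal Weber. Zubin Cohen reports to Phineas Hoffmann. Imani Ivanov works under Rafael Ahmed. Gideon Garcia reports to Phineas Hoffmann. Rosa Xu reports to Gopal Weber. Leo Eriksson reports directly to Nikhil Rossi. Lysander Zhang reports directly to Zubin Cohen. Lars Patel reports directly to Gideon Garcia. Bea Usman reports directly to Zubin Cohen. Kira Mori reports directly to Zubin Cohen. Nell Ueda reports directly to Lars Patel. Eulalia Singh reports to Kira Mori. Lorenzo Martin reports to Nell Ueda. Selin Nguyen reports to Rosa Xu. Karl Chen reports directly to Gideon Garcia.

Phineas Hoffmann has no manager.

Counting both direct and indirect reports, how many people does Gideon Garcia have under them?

Gideon Garcia directly manages Lars Patel, Karl Chen. Under Lars Patel: Nell Ueda, Lorenzo Martin (2). Karl Chen has no reports. So Gideon Garcia's organization is 2 direct reports plus everyone under them: 3 + 1 = 4.

4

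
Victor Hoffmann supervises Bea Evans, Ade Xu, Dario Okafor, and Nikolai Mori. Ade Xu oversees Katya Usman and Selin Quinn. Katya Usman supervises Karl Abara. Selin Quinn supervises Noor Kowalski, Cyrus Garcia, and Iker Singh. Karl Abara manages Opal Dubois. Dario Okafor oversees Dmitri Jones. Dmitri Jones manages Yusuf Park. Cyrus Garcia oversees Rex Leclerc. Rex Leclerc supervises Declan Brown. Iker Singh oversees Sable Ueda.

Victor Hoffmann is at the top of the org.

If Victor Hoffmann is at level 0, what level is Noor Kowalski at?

Chain from Noor Kowalski up to Victor Hoffmann: Noor Kowalski → Selin Quinn → Ade Xu → Victor Hoffmann. That is 3 steps up, so Noor Kowalski is 3 levels below Victor Hoffmann.

3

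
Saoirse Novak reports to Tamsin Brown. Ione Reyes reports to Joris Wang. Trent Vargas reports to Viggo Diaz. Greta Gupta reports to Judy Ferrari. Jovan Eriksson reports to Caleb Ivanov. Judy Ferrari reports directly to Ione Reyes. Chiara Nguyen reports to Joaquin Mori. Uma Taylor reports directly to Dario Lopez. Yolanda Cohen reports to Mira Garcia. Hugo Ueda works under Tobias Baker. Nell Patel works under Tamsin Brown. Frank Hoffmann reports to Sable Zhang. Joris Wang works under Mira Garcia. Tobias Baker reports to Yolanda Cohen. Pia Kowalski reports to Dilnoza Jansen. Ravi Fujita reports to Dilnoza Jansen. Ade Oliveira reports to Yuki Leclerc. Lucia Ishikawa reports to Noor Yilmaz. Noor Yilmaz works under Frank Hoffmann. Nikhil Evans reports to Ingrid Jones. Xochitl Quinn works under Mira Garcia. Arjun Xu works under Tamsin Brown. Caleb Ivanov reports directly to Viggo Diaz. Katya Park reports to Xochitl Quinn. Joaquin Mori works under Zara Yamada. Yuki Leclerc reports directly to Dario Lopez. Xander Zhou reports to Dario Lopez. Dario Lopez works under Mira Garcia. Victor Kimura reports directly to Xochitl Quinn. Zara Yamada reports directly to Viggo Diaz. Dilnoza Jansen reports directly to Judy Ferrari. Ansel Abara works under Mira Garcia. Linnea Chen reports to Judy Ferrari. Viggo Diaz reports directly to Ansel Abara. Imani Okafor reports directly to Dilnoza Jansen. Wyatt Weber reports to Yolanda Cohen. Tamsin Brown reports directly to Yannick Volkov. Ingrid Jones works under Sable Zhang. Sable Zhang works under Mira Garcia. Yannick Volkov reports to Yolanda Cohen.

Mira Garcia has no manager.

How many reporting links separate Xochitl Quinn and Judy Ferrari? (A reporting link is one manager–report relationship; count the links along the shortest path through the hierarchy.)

4

Xochitl Quinn is 1 level below Mira Garcia, and Judy Ferrari is 3 levels below Mira Garcia (their lowest common manager). The shortest path runs up from Xochitl Quinn to Mira Garcia and back down to Judy Ferrari: 1 + 3 = 4 links.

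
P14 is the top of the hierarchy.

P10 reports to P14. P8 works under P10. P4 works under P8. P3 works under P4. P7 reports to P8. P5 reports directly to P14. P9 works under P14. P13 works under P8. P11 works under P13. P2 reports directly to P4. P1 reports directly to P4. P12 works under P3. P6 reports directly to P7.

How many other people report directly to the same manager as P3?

P3 reports to P4. P4's other direct reports are P2, P1 — 2 peers.

2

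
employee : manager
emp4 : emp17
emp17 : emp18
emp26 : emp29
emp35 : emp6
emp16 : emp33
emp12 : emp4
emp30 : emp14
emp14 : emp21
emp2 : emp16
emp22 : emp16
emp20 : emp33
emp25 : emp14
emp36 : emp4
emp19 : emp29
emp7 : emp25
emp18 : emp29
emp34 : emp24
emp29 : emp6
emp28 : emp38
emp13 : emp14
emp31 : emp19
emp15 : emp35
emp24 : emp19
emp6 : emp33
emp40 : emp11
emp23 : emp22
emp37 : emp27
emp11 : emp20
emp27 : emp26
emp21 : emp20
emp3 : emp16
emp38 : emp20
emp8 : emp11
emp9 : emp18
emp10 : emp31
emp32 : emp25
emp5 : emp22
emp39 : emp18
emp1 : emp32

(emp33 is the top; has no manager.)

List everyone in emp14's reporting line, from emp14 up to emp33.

emp14 reports to emp21. emp21 reports to emp20. emp20 reports to emp33. emp33 is at the top.

emp14 -> emp21 -> emp20 -> emp33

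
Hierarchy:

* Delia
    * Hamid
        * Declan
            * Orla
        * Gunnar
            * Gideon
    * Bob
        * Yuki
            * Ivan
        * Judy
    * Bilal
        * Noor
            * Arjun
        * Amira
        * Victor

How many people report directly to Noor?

1

Noor directly manages Arjun. That is 1 direct report.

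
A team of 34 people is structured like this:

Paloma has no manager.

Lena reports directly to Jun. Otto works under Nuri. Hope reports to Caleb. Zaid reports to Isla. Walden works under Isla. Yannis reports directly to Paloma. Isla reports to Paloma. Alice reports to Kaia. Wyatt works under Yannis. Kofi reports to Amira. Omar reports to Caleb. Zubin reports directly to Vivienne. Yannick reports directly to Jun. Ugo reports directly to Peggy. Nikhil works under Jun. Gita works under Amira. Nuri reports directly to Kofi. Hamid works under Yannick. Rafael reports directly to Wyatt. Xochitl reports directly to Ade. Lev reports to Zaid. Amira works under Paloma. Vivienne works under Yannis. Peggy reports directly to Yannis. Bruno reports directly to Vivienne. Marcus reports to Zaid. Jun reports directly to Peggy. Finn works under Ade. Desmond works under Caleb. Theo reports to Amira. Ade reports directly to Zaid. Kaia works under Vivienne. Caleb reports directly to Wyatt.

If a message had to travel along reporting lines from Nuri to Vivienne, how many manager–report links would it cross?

5

Nuri is 3 levels below Paloma, and Vivienne is 2 levels below Paloma (their lowest common manager). The shortest path runs up from Nuri to Paloma and back down to Vivienne: 3 + 2 = 5 links.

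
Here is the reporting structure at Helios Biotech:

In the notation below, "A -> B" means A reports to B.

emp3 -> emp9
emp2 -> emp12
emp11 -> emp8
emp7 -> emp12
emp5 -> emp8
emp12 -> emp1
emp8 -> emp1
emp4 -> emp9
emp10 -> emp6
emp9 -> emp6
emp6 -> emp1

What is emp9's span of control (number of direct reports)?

2

emp9 directly manages emp4, emp3. That is 2 direct reports.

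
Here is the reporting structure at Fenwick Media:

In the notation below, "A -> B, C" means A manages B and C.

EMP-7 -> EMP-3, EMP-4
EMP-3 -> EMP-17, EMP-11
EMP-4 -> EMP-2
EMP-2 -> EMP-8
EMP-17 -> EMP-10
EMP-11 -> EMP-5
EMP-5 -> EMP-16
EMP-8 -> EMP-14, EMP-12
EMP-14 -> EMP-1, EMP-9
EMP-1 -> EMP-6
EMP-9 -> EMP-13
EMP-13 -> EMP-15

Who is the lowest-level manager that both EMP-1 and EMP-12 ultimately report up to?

EMP-1's chain of managers is EMP-14, EMP-8, EMP-2, EMP-4, EMP-7. EMP-12's chain of managers is EMP-8, EMP-2, EMP-4, EMP-7. The first manager that appears in both chains is EMP-8.

EMP-8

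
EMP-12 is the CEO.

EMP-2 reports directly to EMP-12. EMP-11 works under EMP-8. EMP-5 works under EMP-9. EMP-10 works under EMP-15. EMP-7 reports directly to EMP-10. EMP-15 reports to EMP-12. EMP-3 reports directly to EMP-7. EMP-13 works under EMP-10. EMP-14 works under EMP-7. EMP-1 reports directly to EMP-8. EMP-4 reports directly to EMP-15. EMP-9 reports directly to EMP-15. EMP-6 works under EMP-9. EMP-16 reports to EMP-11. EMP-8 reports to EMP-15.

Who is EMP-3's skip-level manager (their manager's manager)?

EMP-10

EMP-3 reports to EMP-7, and EMP-7 reports to EMP-10. So EMP-3's skip-level manager is EMP-10.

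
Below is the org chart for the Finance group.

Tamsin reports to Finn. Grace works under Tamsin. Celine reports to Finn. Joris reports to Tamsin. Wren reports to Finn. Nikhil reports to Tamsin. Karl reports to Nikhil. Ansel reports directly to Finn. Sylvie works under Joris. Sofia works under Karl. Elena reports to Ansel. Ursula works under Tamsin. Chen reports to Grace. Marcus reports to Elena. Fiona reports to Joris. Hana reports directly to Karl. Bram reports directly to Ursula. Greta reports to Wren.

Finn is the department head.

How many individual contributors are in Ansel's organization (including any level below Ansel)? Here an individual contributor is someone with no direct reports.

1

The only person in Ansel's organization with no one reporting to them is Marcus. That is 1.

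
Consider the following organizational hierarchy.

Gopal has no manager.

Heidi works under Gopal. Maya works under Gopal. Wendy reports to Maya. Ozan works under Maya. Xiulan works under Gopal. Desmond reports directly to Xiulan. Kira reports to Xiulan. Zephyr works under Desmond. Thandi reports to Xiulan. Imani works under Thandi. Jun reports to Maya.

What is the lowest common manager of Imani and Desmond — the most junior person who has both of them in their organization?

Imani's chain of managers is Thandi, Xiulan, Gopal. Desmond's chain of managers is Xiulan, Gopal. The first manager that appears in both chains is Xiulan.

Xiulan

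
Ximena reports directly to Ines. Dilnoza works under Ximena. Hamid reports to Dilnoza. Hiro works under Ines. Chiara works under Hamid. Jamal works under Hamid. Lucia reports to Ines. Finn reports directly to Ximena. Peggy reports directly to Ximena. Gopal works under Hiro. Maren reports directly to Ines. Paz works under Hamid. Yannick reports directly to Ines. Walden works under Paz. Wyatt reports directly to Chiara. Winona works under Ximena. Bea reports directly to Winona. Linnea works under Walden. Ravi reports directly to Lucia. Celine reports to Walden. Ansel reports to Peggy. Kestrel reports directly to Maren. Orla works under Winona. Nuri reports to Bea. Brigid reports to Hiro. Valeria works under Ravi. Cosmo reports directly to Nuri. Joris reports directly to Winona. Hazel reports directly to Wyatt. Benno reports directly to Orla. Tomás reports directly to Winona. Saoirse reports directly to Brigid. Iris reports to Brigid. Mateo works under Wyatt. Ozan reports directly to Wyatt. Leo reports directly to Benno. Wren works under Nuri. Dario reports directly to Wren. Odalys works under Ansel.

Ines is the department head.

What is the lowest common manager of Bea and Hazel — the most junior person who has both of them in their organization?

Bea's chain of managers is Winona, Ximena, Ines. Hazel's chain of managers is Wyatt, Chiara, Hamid, Dilnoza, Ximena, Ines. The first manager that appears in both chains is Ximena.

Ximena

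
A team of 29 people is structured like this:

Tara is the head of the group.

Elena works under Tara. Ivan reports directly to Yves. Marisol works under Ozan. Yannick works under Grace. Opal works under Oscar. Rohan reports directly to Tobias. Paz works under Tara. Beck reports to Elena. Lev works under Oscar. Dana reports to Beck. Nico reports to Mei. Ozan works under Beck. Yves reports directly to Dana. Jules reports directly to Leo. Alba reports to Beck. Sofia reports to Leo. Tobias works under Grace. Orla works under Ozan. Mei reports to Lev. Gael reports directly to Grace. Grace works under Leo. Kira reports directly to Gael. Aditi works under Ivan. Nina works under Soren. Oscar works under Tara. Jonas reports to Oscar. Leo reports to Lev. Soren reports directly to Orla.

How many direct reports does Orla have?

1

Orla directly manages Soren. That is 1 direct report.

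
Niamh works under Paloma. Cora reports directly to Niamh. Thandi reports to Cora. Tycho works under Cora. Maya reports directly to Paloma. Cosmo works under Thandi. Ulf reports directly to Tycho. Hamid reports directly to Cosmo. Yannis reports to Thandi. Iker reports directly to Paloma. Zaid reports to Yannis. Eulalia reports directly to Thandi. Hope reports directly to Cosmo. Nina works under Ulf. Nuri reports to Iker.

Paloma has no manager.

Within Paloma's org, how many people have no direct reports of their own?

7

The people in Paloma's organization with no one reporting to them are Nuri, Maya, Nina, Eulalia, Zaid, Hope, Hamid. That is 7.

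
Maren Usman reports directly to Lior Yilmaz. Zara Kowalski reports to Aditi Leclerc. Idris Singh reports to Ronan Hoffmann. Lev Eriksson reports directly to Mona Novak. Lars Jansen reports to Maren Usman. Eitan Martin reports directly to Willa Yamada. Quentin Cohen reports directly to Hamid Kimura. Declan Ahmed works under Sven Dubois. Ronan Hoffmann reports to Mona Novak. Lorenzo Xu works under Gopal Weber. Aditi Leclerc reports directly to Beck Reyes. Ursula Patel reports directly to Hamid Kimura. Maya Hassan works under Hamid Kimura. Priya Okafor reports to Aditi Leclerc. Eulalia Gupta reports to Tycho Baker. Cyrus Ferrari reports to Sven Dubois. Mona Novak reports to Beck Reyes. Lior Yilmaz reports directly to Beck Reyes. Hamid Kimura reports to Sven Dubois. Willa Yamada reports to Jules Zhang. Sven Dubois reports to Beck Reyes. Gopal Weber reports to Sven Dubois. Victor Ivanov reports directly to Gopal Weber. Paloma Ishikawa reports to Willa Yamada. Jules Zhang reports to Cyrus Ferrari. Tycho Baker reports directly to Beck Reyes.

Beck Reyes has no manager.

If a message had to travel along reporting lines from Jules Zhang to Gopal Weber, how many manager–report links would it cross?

3

Jules Zhang is 2 levels below Sven Dubois, and Gopal Weber is 1 level below Sven Dubois (their lowest common manager). The shortest path runs up from Jules Zhang to Sven Dubois and back down to Gopal Weber: 2 + 1 = 3 links.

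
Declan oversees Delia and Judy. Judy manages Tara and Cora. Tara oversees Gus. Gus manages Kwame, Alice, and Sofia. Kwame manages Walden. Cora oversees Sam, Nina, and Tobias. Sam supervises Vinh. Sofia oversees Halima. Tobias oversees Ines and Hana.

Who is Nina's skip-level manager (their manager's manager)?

Nina reports to Cora, and Cora reports to Judy. So Nina's skip-level manager is Judy.

Judy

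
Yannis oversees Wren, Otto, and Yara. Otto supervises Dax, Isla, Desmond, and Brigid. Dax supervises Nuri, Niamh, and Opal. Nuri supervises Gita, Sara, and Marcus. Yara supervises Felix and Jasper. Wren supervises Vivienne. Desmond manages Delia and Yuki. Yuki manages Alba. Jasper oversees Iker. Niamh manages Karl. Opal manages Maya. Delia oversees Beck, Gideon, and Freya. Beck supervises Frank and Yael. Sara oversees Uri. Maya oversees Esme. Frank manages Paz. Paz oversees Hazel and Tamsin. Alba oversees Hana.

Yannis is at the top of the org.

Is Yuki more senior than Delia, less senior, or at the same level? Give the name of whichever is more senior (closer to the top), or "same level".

same level

Both Yuki and Delia are 3 levels below Yannis.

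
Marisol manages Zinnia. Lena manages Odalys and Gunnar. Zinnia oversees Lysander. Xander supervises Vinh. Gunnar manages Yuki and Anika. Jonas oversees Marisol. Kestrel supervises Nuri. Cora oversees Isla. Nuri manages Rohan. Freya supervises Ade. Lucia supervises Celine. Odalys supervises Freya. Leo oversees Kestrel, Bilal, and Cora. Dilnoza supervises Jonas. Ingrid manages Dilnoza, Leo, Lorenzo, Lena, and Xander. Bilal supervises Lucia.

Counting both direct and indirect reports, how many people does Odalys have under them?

Odalys directly manages Freya. Under Freya: Ade (1). That's 2 in total.

2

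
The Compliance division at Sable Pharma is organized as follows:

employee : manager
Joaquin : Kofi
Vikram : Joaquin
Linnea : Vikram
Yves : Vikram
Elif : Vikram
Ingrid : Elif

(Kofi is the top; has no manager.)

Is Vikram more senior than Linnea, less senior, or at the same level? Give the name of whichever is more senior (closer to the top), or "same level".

Vikram

Vikram is 2 levels below Kofi; Linnea is 3. Vikram is higher.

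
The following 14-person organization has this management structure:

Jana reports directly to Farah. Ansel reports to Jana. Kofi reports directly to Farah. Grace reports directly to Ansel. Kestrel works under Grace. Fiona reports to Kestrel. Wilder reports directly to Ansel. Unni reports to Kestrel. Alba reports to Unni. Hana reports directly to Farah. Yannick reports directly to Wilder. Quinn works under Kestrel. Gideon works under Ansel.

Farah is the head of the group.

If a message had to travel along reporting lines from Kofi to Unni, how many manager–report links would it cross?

6

Kofi is 1 level below Farah, and Unni is 5 levels below Farah (their lowest common manager). The shortest path runs up from Kofi to Farah and back down to Unni: 1 + 5 = 6 links.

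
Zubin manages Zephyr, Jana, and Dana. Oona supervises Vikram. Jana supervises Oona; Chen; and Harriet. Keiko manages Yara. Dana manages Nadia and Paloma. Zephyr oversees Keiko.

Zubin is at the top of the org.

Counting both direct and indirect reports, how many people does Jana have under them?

4

Jana directly manages Oona, Chen, Harriet. Under Oona: Vikram (1). Chen has no reports. Harriet has no reports. So Jana's organization is 3 direct reports plus everyone under them: 2 + 1 + 1 = 4.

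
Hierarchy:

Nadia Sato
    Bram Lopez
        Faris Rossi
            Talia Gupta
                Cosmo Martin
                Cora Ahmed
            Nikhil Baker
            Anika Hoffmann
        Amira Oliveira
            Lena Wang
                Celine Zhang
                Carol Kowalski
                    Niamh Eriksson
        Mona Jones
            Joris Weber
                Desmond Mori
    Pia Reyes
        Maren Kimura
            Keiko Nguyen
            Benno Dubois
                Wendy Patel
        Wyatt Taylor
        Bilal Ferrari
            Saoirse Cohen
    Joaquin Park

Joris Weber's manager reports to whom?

Bram Lopez

Joris Weber reports to Mona Jones, and Mona Jones reports to Bram Lopez. So Joris Weber's skip-level manager is Bram Lopez.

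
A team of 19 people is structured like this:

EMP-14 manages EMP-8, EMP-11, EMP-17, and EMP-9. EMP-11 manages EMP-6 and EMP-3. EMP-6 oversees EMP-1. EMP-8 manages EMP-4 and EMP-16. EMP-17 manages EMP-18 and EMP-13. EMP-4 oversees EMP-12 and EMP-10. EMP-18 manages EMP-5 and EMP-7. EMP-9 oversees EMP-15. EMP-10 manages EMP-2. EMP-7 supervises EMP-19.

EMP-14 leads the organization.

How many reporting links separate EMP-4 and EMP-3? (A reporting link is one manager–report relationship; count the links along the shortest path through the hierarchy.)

EMP-4 is 2 levels below EMP-14, and EMP-3 is 2 levels below EMP-14 (their lowest common manager). The shortest path runs up from EMP-4 to EMP-14 and back down to EMP-3: 2 + 2 = 4 links.

4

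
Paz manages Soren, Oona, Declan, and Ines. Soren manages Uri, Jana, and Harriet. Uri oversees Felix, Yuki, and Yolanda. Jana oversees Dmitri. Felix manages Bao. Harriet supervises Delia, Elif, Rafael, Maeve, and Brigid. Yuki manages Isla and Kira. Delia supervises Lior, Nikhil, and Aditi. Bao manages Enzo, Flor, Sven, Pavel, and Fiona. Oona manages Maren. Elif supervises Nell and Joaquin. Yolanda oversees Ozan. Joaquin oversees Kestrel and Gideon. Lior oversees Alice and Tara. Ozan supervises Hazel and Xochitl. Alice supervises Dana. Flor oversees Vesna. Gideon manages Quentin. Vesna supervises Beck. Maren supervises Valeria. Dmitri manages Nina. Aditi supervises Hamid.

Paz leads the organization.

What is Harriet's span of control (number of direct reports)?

5

Harriet directly manages Delia, Elif, Rafael, Maeve, Brigid. That is 5 direct reports.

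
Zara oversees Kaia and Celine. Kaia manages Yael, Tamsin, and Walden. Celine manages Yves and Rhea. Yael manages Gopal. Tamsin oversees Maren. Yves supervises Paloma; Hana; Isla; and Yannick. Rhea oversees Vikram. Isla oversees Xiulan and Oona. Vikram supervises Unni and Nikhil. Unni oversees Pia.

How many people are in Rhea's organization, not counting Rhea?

Rhea directly manages Vikram. Under Vikram: Nikhil, Unni, Pia (3). That's 4 in total.

4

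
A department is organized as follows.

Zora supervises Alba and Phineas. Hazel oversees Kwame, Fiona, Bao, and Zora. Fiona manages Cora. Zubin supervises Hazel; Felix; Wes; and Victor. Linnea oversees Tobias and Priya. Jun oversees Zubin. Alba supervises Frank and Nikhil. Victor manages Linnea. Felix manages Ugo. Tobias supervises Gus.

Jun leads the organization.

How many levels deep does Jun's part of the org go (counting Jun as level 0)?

5

The longest chain under Jun runs Jun → Zubin → Victor → Linnea → Tobias → Gus, which is 5 levels below Jun.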